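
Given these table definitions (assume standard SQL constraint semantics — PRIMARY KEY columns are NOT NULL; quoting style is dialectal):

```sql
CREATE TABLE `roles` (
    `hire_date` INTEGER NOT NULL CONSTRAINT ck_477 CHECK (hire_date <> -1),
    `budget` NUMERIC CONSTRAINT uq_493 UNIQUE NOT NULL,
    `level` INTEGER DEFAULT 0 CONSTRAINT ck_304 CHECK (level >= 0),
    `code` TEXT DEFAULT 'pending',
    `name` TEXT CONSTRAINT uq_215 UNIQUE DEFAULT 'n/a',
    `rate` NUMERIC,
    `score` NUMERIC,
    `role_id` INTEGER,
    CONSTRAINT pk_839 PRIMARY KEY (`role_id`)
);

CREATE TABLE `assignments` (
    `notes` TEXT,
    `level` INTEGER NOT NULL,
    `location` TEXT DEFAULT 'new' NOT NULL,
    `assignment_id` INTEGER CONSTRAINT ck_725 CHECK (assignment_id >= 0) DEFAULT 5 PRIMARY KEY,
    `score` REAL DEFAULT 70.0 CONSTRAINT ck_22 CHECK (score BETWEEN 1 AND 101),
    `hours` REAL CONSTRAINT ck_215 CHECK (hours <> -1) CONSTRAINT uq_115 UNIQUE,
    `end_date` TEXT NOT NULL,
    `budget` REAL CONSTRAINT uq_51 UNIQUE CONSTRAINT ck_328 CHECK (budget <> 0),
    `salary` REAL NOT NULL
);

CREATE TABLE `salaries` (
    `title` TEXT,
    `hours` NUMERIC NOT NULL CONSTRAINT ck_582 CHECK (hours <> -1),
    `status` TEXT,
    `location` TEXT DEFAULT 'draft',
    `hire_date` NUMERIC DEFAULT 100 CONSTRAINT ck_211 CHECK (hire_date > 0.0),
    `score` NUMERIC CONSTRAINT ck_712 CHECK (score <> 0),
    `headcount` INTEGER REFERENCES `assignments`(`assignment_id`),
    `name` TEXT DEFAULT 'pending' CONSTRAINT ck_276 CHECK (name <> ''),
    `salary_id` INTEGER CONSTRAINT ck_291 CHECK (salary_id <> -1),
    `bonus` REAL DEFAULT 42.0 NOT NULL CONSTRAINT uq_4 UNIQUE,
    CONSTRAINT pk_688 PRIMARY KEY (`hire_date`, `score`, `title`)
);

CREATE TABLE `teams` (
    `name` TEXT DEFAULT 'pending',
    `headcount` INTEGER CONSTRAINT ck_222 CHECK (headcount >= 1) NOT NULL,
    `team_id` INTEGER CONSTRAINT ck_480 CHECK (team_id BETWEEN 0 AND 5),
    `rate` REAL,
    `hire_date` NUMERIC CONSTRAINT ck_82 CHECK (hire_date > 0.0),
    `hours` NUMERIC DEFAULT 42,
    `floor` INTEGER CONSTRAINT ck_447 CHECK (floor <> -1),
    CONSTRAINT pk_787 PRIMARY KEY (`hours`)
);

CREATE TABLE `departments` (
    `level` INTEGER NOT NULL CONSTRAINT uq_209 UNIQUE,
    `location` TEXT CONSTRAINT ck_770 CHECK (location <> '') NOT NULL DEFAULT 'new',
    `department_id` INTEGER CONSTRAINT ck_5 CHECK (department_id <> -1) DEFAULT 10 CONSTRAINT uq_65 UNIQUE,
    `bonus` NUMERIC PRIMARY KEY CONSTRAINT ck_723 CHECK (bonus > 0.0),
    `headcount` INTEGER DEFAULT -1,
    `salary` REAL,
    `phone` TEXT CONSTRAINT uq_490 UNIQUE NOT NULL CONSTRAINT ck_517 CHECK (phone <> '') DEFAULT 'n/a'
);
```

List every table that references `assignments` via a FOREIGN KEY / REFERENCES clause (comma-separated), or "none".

- salaries.headcount references assignments(assignment_id).

salaries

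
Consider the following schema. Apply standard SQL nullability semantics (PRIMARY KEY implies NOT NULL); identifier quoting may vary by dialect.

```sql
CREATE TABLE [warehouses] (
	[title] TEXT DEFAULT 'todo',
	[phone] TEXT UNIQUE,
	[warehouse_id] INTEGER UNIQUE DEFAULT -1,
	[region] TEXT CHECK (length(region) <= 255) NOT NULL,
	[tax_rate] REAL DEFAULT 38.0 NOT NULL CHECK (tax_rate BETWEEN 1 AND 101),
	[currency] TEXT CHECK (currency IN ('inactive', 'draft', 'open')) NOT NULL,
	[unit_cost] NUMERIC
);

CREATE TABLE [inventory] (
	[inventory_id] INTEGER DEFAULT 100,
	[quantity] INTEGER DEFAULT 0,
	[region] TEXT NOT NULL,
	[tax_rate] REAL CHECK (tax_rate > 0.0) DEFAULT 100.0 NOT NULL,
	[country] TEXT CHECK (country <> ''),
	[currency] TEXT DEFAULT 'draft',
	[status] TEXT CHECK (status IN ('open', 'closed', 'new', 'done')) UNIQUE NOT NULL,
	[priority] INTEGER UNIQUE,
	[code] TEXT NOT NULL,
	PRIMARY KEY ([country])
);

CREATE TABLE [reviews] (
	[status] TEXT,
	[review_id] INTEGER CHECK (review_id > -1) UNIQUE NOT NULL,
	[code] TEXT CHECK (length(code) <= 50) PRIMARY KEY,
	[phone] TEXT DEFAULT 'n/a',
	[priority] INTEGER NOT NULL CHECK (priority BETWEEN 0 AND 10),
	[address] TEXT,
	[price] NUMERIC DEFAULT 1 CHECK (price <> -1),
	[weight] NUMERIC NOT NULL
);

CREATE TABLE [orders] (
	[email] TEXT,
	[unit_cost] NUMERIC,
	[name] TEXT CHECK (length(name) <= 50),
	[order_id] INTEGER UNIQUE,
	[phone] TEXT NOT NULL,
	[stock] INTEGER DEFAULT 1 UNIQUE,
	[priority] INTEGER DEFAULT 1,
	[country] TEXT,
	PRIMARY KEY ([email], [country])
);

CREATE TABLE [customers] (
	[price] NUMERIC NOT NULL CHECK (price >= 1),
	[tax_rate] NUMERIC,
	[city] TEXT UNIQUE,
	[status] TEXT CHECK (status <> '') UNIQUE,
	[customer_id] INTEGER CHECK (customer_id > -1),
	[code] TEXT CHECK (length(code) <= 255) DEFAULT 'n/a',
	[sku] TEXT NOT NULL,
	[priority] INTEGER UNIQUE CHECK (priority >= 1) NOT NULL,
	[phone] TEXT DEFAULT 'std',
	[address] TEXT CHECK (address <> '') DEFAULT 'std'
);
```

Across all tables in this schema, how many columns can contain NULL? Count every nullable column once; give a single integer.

24

warehouses: 4 nullable (title, phone, warehouse_id, unit_cost — PK none and explicit NOT NULL columns excluded).
inventory: 4 nullable (inventory_id, quantity, currency, priority — PK (country) and explicit NOT NULL columns excluded).
reviews: 4 nullable (status, phone, address, price — PK (code) and explicit NOT NULL columns excluded).
orders: 5 nullable (unit_cost, name, order_id, stock, priority — PK (email, country) and explicit NOT NULL columns excluded).
customers: 7 nullable (tax_rate, city, status, customer_id, code, phone, address — PK none and explicit NOT NULL columns excluded).
Total: 4 + 4 + 4 + 5 + 7 = 24.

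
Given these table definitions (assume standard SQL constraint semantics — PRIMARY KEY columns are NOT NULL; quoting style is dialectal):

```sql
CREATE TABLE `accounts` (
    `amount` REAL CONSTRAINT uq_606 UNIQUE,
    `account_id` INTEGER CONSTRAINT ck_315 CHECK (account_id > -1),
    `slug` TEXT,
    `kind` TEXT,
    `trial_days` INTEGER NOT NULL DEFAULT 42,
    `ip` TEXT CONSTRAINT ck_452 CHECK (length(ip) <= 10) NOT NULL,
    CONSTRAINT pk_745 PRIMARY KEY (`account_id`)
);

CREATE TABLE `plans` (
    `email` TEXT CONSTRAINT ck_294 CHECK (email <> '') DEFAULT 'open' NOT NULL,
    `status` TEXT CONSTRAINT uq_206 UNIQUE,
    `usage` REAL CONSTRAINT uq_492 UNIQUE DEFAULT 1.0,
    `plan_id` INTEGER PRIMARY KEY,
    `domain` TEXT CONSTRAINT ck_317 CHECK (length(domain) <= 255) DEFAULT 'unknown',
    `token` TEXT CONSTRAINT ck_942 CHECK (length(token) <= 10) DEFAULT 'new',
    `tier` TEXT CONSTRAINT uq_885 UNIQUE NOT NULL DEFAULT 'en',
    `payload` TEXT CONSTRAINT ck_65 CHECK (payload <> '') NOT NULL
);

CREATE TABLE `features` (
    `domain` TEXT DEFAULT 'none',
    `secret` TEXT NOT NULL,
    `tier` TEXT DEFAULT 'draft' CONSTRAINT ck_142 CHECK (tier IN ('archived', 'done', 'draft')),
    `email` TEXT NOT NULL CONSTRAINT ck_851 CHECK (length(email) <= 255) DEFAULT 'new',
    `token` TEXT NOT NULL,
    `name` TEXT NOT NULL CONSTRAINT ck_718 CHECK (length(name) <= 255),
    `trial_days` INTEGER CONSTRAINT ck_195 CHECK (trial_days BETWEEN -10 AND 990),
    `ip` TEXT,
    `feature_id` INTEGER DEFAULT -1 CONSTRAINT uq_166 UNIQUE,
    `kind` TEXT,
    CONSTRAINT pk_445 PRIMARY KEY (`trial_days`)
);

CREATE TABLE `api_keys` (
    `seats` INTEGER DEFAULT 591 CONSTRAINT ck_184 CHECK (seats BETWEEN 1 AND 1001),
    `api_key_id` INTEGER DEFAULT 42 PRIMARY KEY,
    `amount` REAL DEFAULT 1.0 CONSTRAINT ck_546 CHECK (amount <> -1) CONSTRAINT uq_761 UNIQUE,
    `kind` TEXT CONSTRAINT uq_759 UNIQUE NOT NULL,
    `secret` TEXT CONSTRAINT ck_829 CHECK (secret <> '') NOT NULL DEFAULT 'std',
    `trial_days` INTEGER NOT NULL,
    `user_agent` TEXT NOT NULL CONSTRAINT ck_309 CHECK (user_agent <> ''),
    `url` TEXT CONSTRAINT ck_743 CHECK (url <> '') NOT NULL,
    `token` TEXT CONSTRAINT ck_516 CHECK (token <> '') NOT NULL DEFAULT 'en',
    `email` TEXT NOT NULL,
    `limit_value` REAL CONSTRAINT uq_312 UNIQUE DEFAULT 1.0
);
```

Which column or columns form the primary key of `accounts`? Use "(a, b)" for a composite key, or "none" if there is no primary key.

account_id

account_id is declared PRIMARY KEY as a table-level PRIMARY KEY clause.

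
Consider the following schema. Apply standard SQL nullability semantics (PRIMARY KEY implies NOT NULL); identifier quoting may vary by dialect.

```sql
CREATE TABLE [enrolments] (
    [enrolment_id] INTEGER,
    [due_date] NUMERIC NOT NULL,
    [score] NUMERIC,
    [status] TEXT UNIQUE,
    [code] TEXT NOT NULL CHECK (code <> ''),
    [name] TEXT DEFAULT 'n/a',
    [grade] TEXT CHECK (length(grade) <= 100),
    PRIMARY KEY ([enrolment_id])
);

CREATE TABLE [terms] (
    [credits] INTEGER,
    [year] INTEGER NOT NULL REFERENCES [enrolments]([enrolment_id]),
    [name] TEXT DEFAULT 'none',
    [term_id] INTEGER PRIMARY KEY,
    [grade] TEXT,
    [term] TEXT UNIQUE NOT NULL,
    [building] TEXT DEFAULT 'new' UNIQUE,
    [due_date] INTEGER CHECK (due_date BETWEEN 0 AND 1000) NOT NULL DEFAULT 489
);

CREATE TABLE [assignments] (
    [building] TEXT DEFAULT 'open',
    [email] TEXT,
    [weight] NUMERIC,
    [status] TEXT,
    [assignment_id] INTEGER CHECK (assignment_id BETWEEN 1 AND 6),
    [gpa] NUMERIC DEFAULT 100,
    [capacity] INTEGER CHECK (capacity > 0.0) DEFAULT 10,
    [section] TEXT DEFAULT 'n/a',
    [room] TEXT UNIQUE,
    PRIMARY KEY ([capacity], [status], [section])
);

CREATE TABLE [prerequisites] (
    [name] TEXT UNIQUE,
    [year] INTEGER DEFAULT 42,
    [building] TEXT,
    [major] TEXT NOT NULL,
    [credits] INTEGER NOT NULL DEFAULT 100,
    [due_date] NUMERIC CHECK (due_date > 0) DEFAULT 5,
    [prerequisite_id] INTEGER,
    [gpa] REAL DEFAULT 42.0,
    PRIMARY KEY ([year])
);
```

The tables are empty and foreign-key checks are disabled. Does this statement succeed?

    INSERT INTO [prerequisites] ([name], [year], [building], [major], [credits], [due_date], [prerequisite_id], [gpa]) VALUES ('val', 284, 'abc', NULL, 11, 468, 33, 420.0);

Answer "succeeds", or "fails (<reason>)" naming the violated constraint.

fails (NOT NULL on major)

major is explicitly set to NULL, but major is declared NOT NULL.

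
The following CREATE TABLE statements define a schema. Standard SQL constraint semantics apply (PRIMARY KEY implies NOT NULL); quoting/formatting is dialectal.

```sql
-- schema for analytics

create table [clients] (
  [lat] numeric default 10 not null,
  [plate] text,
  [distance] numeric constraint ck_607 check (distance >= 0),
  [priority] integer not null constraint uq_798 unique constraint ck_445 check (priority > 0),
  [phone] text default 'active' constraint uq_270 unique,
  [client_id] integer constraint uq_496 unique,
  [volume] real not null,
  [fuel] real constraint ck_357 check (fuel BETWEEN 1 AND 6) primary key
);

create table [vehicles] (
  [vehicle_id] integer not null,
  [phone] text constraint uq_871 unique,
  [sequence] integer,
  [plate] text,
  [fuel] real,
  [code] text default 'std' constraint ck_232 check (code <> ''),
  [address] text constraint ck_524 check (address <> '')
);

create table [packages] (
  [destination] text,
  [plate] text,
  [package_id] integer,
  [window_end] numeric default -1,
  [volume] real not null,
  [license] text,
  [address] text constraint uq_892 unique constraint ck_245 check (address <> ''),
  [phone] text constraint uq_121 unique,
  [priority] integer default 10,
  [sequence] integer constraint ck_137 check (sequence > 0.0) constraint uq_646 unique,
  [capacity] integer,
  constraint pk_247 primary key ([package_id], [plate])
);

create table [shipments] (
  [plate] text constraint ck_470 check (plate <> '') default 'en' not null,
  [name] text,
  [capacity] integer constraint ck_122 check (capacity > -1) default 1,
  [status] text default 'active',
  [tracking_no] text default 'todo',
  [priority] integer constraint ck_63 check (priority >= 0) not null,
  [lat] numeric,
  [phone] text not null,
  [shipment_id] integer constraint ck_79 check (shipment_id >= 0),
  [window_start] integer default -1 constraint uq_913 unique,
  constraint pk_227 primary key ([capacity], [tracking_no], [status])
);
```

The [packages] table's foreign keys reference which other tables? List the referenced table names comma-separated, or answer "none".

none

No column in packages has a REFERENCES clause.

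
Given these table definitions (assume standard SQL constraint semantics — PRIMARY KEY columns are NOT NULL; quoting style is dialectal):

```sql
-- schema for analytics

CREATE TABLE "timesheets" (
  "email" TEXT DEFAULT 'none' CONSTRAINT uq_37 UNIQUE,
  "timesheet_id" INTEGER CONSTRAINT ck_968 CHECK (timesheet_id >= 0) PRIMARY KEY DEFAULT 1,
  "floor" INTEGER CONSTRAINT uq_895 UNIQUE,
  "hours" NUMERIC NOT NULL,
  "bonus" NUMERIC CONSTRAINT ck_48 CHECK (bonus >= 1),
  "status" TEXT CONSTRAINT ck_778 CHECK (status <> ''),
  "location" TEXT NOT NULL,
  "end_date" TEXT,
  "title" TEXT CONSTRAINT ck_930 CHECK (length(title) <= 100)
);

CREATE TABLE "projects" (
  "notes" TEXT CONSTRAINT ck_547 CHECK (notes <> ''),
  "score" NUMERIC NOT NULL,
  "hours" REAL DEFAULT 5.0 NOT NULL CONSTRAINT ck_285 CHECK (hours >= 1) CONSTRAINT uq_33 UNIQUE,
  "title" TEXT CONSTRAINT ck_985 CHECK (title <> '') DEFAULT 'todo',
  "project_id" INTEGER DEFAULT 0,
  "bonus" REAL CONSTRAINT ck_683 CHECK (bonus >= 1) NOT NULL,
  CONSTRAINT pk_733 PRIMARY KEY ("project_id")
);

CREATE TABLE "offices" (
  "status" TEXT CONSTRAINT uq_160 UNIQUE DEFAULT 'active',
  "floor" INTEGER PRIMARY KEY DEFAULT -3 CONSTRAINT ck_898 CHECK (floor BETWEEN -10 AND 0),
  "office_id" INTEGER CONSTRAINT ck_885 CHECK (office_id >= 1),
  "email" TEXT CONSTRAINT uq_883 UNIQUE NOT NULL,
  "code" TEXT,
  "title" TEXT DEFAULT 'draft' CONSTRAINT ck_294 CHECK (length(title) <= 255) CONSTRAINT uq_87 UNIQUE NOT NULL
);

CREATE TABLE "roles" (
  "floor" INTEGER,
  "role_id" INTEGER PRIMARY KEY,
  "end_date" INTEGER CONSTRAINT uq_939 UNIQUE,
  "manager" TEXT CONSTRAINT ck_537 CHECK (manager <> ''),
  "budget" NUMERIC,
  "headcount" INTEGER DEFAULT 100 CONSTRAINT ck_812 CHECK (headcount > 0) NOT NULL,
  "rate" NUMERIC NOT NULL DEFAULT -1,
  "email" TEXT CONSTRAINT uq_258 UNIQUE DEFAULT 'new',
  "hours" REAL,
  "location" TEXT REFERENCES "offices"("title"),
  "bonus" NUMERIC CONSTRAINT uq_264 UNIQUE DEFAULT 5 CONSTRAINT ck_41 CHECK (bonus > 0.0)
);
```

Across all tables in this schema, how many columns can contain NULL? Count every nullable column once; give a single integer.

timesheets: 6 nullable (email, floor, bonus, status, end_date, title — PK (timesheet_id) and explicit NOT NULL columns excluded).
projects: 2 nullable (notes, title — PK (project_id) and explicit NOT NULL columns excluded).
offices: 3 nullable (status, office_id, code — PK (floor) and explicit NOT NULL columns excluded).
roles: 8 nullable (floor, end_date, manager, budget, email, hours, location, bonus — PK (role_id) and explicit NOT NULL columns excluded).
Total: 6 + 2 + 3 + 8 = 19.

19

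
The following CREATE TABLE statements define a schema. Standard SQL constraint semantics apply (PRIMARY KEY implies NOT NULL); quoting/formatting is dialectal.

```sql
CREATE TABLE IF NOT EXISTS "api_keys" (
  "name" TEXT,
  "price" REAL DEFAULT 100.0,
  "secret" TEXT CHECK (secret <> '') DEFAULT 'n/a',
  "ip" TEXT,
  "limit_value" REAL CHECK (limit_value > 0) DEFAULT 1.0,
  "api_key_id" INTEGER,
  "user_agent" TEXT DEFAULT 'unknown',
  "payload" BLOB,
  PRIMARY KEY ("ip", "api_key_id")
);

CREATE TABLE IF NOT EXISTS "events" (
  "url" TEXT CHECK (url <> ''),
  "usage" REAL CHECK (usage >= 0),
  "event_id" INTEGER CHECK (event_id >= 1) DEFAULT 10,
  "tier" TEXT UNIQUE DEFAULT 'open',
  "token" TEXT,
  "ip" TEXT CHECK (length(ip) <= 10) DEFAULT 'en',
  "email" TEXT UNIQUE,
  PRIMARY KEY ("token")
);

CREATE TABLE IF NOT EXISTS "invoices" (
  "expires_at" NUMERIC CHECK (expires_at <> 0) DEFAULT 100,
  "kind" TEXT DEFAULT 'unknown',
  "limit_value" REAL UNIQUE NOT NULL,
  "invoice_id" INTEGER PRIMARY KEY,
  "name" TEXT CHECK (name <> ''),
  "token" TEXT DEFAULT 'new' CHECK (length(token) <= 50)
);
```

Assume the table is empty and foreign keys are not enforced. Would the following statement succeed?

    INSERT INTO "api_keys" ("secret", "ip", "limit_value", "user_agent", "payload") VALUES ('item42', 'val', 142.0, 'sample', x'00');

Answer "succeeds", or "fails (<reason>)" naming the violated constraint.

api_key_id is omitted from the column list and has no DEFAULT, so it would receive NULL.
But api_key_id is part of the PRIMARY KEY (implied NOT NULL).

fails (NOT NULL on api_key_id)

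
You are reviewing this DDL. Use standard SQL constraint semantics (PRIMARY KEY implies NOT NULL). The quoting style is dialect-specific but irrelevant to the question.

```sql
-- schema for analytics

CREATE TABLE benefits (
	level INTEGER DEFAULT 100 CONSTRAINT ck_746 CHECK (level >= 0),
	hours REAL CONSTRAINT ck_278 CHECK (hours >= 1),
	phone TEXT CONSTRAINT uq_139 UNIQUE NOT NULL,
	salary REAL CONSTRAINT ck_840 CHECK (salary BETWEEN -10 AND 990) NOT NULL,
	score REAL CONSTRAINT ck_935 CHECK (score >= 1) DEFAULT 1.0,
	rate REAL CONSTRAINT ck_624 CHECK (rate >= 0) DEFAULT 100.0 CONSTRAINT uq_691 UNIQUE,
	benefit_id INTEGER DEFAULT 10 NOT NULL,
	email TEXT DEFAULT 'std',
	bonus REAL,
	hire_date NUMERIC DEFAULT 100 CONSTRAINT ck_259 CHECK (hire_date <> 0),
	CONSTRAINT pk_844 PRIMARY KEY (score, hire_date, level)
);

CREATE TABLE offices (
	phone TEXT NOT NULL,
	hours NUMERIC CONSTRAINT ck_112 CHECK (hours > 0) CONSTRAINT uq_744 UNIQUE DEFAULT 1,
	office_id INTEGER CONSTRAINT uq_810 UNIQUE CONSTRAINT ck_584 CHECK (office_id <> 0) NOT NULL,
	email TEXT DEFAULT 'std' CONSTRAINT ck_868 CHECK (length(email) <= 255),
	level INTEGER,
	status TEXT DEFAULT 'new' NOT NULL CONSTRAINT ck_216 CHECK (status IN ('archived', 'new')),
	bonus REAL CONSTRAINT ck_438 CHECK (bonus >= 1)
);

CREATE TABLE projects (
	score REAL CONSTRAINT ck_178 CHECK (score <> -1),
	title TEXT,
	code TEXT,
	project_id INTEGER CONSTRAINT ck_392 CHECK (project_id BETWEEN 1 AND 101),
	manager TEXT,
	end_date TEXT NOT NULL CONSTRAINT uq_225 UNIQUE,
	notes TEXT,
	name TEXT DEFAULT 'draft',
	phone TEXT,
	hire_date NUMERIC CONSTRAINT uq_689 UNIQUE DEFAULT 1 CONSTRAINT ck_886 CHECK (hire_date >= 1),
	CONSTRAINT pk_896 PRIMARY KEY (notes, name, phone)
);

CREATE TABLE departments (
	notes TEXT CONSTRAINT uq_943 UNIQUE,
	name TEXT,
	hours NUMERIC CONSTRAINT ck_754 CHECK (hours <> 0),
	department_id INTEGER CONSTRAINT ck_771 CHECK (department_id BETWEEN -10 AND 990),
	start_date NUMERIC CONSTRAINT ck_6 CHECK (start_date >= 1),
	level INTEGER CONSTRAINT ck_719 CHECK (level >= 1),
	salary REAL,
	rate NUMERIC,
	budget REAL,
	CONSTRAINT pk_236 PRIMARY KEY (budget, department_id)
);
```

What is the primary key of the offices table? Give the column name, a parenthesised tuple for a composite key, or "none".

No column is declared PRIMARY KEY inline, and there is no table-level PRIMARY KEY clause in offices.

none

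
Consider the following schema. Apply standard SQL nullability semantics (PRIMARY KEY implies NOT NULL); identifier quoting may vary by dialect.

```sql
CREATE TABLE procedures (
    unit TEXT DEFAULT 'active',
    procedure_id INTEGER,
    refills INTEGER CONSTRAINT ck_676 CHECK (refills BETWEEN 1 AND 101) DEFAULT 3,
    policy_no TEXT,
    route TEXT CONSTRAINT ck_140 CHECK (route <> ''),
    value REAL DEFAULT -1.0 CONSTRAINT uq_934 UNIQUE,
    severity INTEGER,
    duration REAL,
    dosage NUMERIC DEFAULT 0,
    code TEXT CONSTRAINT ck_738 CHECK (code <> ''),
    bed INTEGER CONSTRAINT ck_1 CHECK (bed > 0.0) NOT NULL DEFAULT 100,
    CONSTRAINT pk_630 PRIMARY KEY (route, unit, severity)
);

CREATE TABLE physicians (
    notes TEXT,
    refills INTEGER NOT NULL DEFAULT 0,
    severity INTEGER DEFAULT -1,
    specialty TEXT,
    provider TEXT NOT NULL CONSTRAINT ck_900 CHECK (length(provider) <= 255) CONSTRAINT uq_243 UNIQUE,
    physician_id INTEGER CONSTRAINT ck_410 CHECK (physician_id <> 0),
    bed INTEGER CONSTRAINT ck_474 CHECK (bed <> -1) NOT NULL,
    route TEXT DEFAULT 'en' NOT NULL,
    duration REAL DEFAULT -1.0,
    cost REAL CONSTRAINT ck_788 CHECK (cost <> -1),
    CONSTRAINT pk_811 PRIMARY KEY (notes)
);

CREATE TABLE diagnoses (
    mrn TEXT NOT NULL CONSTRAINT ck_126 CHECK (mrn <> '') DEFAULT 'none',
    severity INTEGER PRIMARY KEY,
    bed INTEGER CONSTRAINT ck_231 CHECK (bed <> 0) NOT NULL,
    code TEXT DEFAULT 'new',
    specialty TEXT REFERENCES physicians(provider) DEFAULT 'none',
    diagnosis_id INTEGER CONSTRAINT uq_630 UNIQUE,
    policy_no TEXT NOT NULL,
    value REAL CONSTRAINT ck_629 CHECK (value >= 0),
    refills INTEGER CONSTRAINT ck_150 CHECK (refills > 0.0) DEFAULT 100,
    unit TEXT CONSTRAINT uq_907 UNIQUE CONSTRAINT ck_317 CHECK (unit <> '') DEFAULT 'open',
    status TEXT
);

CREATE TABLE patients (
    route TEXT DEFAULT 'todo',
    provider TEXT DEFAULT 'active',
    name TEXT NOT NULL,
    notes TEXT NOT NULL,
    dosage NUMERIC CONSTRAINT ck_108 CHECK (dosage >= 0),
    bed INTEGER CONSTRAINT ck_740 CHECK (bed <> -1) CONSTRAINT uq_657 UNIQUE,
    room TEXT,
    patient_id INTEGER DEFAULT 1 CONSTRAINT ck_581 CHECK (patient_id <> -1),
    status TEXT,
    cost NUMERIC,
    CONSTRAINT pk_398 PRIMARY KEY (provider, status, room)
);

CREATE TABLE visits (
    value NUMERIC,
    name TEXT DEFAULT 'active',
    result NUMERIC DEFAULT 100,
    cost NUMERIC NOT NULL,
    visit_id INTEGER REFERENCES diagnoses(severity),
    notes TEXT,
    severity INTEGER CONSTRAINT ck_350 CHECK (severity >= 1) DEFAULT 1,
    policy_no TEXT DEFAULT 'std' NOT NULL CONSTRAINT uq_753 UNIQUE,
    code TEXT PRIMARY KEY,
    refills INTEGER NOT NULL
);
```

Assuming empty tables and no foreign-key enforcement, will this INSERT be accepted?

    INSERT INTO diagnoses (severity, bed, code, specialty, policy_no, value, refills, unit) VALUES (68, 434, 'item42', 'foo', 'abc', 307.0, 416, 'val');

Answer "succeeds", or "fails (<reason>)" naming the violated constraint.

NOT NULL columns: bed is supplied; mrn defaults to 'none'; policy_no is supplied; severity is supplied.
CHECK constraints: 434 satisfies (bed <> 0); 307.0 satisfies (value >= 0); 416 satisfies (refills > 0.0); 'val' satisfies (unit <> '').
No constraint is violated.

succeeds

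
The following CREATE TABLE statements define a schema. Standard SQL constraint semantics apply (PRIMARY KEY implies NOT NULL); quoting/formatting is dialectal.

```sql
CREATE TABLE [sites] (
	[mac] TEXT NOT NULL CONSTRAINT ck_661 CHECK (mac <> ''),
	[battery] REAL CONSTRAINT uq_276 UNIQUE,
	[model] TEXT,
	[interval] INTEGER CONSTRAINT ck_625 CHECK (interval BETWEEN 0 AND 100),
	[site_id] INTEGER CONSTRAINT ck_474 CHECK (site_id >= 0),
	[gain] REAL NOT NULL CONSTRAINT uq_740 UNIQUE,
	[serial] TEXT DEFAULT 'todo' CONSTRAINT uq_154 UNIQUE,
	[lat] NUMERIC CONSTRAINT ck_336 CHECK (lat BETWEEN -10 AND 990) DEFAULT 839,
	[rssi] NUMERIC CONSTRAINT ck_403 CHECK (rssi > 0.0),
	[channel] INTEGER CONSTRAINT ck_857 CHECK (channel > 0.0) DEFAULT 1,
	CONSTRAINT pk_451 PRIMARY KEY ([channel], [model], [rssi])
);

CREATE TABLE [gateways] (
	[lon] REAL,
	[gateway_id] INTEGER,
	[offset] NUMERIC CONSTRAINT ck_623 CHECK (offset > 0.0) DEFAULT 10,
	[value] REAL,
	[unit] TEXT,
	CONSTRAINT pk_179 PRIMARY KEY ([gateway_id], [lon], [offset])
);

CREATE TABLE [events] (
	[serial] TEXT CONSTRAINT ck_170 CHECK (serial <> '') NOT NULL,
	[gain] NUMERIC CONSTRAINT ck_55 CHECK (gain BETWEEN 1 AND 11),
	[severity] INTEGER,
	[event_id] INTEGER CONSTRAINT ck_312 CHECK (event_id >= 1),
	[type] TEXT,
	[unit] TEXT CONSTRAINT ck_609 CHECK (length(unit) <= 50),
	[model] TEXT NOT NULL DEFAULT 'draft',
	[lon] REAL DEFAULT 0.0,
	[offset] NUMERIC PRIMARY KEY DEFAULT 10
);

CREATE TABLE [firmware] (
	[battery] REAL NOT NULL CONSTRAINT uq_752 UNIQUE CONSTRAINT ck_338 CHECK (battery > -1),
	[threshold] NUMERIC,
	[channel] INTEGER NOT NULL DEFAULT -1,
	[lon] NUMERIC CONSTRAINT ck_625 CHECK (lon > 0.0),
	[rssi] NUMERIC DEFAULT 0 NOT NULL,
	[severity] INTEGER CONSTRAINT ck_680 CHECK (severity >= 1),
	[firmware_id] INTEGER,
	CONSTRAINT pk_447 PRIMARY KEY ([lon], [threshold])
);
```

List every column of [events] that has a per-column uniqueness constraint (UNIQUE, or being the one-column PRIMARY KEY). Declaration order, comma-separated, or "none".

- serial: no UNIQUE or single-column PK constraint.
- gain: no UNIQUE or single-column PK constraint.
- severity: no UNIQUE or single-column PK constraint.
- event_id: no UNIQUE or single-column PK constraint.
- type: no UNIQUE or single-column PK constraint.
- unit: no UNIQUE or single-column PK constraint.
- model: no UNIQUE or single-column PK constraint.
- lon: no UNIQUE or single-column PK constraint.
- offset: single-column PRIMARY KEY → unique.

offset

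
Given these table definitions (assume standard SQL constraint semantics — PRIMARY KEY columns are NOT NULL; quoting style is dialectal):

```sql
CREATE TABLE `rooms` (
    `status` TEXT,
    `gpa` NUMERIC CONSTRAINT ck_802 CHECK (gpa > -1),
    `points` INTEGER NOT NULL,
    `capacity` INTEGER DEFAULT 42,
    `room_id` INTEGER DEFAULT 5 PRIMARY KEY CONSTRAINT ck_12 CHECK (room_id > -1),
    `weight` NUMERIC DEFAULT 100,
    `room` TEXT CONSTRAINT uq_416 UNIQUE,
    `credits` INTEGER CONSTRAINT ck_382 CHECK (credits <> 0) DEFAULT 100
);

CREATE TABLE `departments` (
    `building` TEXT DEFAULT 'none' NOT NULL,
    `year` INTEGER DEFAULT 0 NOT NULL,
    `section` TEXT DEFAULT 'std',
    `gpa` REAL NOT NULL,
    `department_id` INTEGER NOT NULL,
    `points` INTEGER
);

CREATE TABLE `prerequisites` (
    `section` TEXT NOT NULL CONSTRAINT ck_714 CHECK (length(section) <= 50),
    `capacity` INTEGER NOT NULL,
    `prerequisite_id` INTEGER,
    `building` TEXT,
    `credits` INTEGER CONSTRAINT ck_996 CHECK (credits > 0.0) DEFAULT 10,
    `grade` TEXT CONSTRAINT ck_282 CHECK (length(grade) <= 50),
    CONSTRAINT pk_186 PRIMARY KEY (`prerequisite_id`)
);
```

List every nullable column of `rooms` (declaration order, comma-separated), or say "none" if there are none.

status, gpa, capacity, weight, room, credits

- status: no NOT NULL constraint applies → nullable.
- gpa: CHECK does not forbid NULL (a CHECK constraint passes when its expression is NULL) → nullable.
- points: declared NOT NULL → not nullable.
- capacity: DEFAULT only fills an omitted column; an explicit NULL is still allowed → nullable.
- room_id: part of the PRIMARY KEY, which implies NOT NULL → not nullable.
- weight: DEFAULT only fills an omitted column; an explicit NULL is still allowed → nullable.
- room: UNIQUE does not imply NOT NULL → nullable.
- credits: CHECK does not forbid NULL (a CHECK constraint passes when its expression is NULL) → nullable.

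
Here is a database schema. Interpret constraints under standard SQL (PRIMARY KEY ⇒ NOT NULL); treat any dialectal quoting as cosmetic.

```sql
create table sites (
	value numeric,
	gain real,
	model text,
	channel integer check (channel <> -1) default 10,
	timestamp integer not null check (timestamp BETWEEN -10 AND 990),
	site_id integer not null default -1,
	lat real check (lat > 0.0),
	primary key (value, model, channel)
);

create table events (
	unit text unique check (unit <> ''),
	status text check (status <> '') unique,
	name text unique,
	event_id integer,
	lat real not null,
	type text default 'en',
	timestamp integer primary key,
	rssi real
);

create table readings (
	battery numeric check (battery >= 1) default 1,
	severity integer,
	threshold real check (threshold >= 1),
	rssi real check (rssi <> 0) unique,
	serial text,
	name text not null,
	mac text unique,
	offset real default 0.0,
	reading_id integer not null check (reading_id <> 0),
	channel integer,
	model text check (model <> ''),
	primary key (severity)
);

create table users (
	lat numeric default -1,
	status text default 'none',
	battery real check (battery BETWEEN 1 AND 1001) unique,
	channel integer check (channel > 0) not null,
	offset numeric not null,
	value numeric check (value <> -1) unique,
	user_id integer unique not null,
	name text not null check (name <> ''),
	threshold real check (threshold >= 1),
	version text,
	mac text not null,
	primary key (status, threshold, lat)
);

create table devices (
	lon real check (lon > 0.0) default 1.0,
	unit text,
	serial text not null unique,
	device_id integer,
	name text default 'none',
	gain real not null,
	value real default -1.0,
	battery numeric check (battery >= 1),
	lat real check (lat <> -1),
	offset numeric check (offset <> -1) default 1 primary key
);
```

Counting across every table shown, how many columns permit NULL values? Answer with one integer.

26

sites: 2 nullable (gain, lat — PK (value, model, channel) and explicit NOT NULL columns excluded).
events: 6 nullable (unit, status, name, event_id, type, rssi — PK (timestamp) and explicit NOT NULL columns excluded).
readings: 8 nullable (battery, threshold, rssi, serial, mac, offset, channel, model — PK (severity) and explicit NOT NULL columns excluded).
users: 3 nullable (battery, value, version — PK (status, threshold, lat) and explicit NOT NULL columns excluded).
devices: 7 nullable (lon, unit, device_id, name, value, battery, lat — PK (offset) and explicit NOT NULL columns excluded).
Total: 2 + 6 + 8 + 3 + 7 = 26.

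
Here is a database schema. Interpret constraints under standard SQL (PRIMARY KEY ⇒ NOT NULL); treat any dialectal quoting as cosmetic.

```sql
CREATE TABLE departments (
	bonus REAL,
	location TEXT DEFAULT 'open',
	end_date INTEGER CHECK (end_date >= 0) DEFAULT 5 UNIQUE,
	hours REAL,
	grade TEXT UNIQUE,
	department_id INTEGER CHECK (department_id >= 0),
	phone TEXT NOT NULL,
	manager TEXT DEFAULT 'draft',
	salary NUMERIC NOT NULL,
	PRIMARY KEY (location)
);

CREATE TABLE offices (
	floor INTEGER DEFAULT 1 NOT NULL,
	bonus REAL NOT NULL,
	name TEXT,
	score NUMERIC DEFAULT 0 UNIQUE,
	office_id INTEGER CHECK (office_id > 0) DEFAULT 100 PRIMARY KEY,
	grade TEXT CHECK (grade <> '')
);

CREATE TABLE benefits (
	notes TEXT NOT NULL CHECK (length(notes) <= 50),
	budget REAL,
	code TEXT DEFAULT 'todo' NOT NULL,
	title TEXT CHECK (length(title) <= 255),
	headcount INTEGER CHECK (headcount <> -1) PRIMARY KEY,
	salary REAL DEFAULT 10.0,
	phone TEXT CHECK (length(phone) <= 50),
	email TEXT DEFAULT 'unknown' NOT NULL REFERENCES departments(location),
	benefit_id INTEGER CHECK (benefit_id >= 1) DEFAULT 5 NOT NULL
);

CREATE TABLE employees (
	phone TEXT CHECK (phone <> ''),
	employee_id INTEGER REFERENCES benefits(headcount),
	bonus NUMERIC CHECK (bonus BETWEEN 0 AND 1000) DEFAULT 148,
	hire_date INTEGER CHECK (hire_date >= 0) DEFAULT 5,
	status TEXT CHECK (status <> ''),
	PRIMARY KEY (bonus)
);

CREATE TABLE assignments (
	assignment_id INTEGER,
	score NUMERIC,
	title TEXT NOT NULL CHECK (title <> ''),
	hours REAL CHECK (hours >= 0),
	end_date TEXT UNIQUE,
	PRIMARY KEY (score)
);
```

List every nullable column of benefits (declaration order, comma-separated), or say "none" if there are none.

- notes: declared NOT NULL → not nullable.
- budget: no NOT NULL constraint applies → nullable.
- code: declared NOT NULL → not nullable.
- title: CHECK does not forbid NULL (a CHECK constraint passes when its expression is NULL) → nullable.
- headcount: part of the PRIMARY KEY, which implies NOT NULL → not nullable.
- salary: DEFAULT only fills an omitted column; an explicit NULL is still allowed → nullable.
- phone: CHECK does not forbid NULL (a CHECK constraint passes when its expression is NULL) → nullable.
- email: declared NOT NULL → not nullable.
- benefit_id: declared NOT NULL → not nullable.

budget, title, salary, phone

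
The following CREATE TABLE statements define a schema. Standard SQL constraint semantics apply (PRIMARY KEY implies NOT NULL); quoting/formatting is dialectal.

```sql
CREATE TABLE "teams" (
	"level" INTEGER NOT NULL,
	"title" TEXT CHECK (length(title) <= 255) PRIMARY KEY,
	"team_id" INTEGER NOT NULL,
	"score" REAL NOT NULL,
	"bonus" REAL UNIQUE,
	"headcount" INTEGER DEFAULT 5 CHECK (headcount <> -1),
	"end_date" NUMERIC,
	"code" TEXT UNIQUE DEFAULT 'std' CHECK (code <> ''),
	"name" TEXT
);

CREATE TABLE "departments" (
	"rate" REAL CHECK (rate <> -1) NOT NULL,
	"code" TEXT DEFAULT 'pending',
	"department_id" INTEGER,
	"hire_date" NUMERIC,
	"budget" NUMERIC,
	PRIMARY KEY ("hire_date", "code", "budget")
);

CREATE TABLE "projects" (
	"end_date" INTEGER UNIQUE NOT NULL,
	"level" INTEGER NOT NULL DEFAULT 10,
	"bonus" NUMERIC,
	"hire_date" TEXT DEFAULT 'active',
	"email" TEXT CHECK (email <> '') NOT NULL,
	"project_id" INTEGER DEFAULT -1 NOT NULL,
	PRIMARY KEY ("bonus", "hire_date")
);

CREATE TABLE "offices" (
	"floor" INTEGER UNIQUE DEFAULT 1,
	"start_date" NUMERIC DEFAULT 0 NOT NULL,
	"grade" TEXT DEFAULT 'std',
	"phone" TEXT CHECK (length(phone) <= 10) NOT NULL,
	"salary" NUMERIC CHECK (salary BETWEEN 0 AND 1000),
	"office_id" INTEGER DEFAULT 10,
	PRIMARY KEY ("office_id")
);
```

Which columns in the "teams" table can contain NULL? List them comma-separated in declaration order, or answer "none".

- level: declared NOT NULL → not nullable.
- title: part of the PRIMARY KEY, which implies NOT NULL → not nullable.
- team_id: declared NOT NULL → not nullable.
- score: declared NOT NULL → not nullable.
- bonus: UNIQUE does not imply NOT NULL → nullable.
- headcount: CHECK does not forbid NULL (a CHECK constraint passes when its expression is NULL) → nullable.
- end_date: no NOT NULL constraint applies → nullable.
- code: CHECK does not forbid NULL (a CHECK constraint passes when its expression is NULL) → nullable.
- name: no NOT NULL constraint applies → nullable.

bonus, headcount, end_date, code, name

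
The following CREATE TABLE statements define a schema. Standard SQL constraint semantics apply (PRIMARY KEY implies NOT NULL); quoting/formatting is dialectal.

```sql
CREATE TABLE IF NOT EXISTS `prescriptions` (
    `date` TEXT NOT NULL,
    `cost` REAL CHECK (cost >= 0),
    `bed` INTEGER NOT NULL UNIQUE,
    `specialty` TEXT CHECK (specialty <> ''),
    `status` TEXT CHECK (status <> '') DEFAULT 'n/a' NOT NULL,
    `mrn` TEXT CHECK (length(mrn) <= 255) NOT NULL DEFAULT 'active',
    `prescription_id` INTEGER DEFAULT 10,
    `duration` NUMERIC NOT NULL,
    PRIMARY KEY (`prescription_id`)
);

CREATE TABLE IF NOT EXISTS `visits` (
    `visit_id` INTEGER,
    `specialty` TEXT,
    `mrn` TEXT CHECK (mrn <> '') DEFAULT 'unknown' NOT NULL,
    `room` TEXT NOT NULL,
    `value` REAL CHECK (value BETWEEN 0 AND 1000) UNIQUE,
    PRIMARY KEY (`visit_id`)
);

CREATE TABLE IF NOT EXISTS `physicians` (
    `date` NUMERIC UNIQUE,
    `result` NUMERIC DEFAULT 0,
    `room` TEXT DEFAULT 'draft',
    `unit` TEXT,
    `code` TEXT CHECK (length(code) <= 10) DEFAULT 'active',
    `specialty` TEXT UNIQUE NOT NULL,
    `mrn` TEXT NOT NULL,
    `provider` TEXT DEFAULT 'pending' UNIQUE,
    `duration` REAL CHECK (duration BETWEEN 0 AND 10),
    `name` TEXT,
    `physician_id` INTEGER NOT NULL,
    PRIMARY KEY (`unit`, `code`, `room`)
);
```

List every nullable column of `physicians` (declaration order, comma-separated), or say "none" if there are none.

date, result, provider, duration, name

- date: UNIQUE does not imply NOT NULL → nullable.
- result: DEFAULT only fills an omitted column; an explicit NULL is still allowed → nullable.
- room: part of the PRIMARY KEY, which implies NOT NULL → not nullable.
- unit: part of the PRIMARY KEY, which implies NOT NULL → not nullable.
- code: part of the PRIMARY KEY, which implies NOT NULL → not nullable.
- specialty: declared NOT NULL → not nullable.
- mrn: declared NOT NULL → not nullable.
- provider: UNIQUE does not imply NOT NULL → nullable.
- duration: CHECK does not forbid NULL (a CHECK constraint passes when its expression is NULL) → nullable.
- name: no NOT NULL constraint applies → nullable.
- physician_id: declared NOT NULL → not nullable.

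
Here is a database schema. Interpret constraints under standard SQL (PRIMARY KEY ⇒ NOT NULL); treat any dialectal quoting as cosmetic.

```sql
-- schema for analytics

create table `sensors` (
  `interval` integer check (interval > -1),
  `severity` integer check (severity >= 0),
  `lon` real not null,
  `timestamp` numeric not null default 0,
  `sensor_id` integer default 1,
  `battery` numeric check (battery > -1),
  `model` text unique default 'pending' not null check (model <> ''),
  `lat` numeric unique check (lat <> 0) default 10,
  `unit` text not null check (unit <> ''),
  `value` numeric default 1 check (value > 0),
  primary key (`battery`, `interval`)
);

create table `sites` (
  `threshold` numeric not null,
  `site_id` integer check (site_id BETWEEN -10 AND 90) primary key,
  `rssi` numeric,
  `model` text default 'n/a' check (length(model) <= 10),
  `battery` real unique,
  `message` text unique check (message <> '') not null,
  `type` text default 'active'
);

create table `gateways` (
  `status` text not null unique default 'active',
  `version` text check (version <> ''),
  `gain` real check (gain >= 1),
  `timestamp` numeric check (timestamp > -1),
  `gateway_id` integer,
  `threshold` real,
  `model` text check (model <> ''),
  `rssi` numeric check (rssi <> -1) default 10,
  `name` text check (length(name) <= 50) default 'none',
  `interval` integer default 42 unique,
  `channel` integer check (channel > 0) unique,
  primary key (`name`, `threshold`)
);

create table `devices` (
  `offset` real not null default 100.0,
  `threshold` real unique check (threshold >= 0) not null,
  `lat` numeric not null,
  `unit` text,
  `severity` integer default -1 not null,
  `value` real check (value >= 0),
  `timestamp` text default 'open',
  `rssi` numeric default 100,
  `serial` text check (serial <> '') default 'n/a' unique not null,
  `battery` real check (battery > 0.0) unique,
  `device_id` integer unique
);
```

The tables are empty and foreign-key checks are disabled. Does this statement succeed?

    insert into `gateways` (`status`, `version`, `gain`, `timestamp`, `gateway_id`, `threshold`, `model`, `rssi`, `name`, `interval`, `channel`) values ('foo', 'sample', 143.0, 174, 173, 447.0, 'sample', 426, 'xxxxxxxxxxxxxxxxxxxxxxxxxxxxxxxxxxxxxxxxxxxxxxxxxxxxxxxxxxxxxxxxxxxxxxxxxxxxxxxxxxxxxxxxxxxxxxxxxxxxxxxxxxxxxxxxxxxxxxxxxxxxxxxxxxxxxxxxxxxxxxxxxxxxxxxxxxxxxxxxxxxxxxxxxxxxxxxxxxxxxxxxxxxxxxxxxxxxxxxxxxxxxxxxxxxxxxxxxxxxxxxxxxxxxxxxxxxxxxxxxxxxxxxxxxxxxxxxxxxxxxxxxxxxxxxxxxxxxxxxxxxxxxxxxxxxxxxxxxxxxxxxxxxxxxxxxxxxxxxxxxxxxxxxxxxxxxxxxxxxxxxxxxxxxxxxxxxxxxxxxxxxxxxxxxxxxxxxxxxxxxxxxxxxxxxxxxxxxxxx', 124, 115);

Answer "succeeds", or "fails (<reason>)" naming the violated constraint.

The value 'xxxxxxxxxxxxxxxxxxxxxxxxxxxxxxxxxxxxxxxxxxxxxxxxxxxxxxxxxxxxxxxxxxxxxxxxxxxxxxxxxxxxxxxxxxxxxxxxxxxxxxxxxxxxxxxxxxxxxxxxxxxxxxxxxxxxxxxxxxxxxxxxxxxxxxxxxxxxxxxxxxxxxxxxxxxxxxxxxxxxxxxxxxxxxxxxxxxxxxxxxxxxxxxxxxxxxxxxxxxxxxxxxxxxxxxxxxxxxxxxxxxxxxxxxxxxxxxxxxxxxxxxxxxxxxxxxxxxxxxxxxxxxxxxxxxxxxxxxxxxxxxxxxxxxxxxxxxxxxxxxxxxxxxxxxxxxxxxxxxxxxxxxxxxxxxxxxxxxxxxxxxxxxxxxxxxxxxxxxxxxxxxxxxxxxxxxxxxxxxx' for name violates CHECK (length(name) <= 50).

fails (CHECK on name)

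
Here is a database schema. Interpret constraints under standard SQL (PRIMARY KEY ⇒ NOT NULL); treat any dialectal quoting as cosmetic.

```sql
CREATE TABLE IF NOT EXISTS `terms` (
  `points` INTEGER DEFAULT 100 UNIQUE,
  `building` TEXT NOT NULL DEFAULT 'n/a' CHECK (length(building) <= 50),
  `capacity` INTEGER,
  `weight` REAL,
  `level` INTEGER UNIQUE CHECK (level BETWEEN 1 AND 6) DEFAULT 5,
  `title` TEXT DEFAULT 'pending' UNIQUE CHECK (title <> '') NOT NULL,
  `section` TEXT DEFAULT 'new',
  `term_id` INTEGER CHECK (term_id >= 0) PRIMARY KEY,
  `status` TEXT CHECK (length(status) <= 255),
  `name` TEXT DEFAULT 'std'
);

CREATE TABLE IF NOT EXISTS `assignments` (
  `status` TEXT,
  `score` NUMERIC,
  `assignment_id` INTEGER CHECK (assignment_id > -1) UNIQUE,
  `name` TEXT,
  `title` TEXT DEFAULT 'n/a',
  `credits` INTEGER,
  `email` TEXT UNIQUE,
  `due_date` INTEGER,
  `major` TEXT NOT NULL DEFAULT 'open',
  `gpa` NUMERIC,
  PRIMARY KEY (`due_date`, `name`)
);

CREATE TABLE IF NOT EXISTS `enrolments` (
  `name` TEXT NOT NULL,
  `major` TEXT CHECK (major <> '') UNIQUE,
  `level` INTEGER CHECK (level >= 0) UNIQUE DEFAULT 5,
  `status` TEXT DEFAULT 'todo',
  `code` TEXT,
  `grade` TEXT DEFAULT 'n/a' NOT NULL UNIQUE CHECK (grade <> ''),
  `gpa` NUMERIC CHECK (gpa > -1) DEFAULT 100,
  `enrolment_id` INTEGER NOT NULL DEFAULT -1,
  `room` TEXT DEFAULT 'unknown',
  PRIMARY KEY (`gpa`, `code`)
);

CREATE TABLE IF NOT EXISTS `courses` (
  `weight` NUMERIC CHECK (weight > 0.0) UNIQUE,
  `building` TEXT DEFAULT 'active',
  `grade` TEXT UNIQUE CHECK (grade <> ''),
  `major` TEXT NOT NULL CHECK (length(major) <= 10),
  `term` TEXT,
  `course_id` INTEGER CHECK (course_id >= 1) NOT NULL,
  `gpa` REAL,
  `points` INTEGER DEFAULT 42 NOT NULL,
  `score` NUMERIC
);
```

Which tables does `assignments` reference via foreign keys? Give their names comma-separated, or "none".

No column in assignments has a REFERENCES clause.

none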